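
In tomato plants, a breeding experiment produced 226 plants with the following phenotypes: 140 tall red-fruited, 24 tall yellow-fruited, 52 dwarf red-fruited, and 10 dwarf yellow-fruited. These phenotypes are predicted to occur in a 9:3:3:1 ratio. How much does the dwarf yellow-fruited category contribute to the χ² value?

Under the 9:3:3:1 hypothesis (Σ ratio = 16, N = 226):
  tall red-fruited: 226 × 9/16 = 127.125
  tall yellow-fruited: 226 × 3/16 = 42.375
  dwarf red-fruited: 226 × 3/16 = 42.375
  dwarf yellow-fruited: 226 × 1/16 = 14.125
Contribution of dwarf yellow-fruited: (10 − 14.125)² / 14.125 = 1.2046

1.205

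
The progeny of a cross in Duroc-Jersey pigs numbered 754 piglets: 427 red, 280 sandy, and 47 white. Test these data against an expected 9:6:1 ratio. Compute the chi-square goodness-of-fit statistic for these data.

Total ratio parts = 16. Expected numbers out of 754:
  red: 754 × 9/16 = 424.125
  sandy: 754 × 6/16 = 282.75
  white: 754 × 1/16 = 47.125
χ² = Σ (O − E)² / E
  red: (427 − 424.125)² / 424.125 = 0.0195
  sandy: (280 − 282.75)² / 282.75 = 0.0267
  white: (47 − 47.125)² / 47.125 = 0.0003
χ² = 0.0195 + 0.0267 + 0.0003 = 0.0465 ≈ 0.047

0.047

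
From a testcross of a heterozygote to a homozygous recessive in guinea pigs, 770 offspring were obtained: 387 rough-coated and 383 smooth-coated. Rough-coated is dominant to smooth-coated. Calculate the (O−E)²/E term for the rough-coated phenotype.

A testcross of a heterozygote (Aa × aa) gives a 1:1 phenotypic ratio.
Expected counts for N = 770 under a 1:1 ratio (total parts = 2):
  rough-coated: 770 × 1/2 = 385
  smooth-coated: 770 × 1/2 = 385
Contribution of rough-coated: (387 − 385)² / 385 = 0.0104

0.010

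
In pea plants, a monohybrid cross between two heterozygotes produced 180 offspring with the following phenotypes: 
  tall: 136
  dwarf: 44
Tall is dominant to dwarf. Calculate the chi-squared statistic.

For a monohybrid cross between heterozygotes with complete dominance, the expected phenotypic ratio is 3:1.
The 3:1 ratio has 4 parts, so with N = 180 the expected counts are:
  tall: 180 × 3/4 = 135
  dwarf: 180 × 1/4 = 45
χ² = Σ (O − E)² / E
  tall: (136 − 135)² / 135 = 0.0074
  dwarf: (44 − 45)² / 45 = 0.0222
χ² = 0.0074 + 0.0222 = 0.0296 ≈ 0.030

0.030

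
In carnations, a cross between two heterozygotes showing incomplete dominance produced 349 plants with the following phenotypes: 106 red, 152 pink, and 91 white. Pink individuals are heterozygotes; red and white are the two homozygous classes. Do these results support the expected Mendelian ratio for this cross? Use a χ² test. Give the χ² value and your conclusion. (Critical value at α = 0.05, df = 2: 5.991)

7.092; not consistent

With incomplete dominance, a heterozygote × heterozygote cross gives a 1:2:1 phenotypic ratio.
Under the 1:2:1 hypothesis (Σ ratio = 4, N = 349):
  red: 349 × 1/4 = 87.25
  pink: 349 × 2/4 = 174.5
  white: 349 × 1/4 = 87.25
χ² = Σ (O − E)² / E
  red: (106 − 87.25)² / 87.25 = 4.0294
  pink: (152 − 174.5)² / 174.5 = 2.9011
  white: (91 − 87.25)² / 87.25 = 0.1612
χ² = 4.0294 + 2.9011 + 0.1612 = 7.0917 ≈ 7.092
Degrees of freedom = 3 − 1 = 2; critical value at α = 0.05 is 5.991.
Since 7.092 > 5.991, we reject the null hypothesis — the data do not fit the 1:2:1 ratio.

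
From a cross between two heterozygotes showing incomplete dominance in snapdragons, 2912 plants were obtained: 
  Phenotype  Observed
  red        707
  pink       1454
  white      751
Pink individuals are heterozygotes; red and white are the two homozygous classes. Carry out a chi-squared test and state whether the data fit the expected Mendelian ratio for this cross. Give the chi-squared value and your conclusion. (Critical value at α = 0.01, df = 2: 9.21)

With incomplete dominance, a heterozygote × heterozygote cross gives a 1:2:1 phenotypic ratio.
Under the 1:2:1 hypothesis (Σ ratio = 4, N = 2912):
  red: 2912 × 1/4 = 728
  pink: 2912 × 2/4 = 1456
  white: 2912 × 1/4 = 728
χ² = Σ (O − E)² / E
  red: (707 − 728)² / 728 = 0.6058
  pink: (1454 − 1456)² / 1456 = 0.0027
  white: (751 − 728)² / 728 = 0.7266
χ² = 0.6058 + 0.0027 + 0.7266 = 1.3351 ≈ 1.335
Degrees of freedom = 3 − 1 = 2; critical value at α = 0.01 is 9.21.
Since 1.335 < 9.21, we fail to reject the null hypothesis — the data are consistent with the 1:2:1 ratio.

1.335; consistent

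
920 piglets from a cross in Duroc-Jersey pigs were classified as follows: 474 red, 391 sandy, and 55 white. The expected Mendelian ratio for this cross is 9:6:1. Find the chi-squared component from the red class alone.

3.657

Total ratio parts = 16. Expected numbers out of 920:
  red: 920 × 9/16 = 517.5
  sandy: 920 × 6/16 = 345
  white: 920 × 1/16 = 57.5
Contribution of red: (474 − 517.5)² / 517.5 = 3.6565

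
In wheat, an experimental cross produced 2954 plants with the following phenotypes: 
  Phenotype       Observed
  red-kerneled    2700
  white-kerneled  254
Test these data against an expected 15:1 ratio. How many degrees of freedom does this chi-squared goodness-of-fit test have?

1

A goodness-of-fit test with 2 phenotype classes has df = 2 − 1 = 1.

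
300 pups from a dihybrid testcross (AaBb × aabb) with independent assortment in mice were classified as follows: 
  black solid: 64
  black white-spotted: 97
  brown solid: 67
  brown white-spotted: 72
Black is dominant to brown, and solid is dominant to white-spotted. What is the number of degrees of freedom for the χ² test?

3

A dihybrid testcross with independent assortment gives a 1:1:1:1 ratio.
A goodness-of-fit test with 4 phenotype classes has df = 4 − 1 = 3.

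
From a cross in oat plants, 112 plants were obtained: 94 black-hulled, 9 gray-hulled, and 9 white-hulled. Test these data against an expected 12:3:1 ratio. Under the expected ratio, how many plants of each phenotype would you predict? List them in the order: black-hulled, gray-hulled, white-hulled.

The 12:3:1 ratio has 16 parts, so with N = 112 the expected counts are:
  black-hulled: 112 × 12/16 = 84
  gray-hulled: 112 × 3/16 = 21
  white-hulled: 112 × 1/16 = 7

84, 21, 7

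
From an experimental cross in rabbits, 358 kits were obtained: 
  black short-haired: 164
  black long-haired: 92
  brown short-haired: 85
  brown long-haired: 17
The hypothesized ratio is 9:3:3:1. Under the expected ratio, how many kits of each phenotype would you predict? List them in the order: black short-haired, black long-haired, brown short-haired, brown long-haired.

Under the 9:3:3:1 hypothesis (Σ ratio = 16, N = 358):
  black short-haired: 358 × 9/16 = 201.375
  black long-haired: 358 × 3/16 = 67.125
  brown short-haired: 358 × 3/16 = 67.125
  brown long-haired: 358 × 1/16 = 22.375

201.375, 67.125, 67.125, 22.375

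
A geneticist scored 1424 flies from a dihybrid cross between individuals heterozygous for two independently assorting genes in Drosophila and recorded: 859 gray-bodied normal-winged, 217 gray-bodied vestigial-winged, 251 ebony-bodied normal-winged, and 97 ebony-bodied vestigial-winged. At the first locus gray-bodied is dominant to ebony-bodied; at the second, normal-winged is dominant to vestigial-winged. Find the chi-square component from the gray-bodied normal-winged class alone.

A dihybrid F₂ with independent assortment and complete dominance at both loci gives a 9:3:3:1 phenotypic ratio.
The 9:3:3:1 ratio has 16 parts, so with N = 1424 the expected counts are:
  gray-bodied normal-winged: 1424 × 9/16 = 801
  gray-bodied vestigial-winged: 1424 × 3/16 = 267
  ebony-bodied normal-winged: 1424 × 3/16 = 267
  ebony-bodied vestigial-winged: 1424 × 1/16 = 89
Contribution of gray-bodied normal-winged: (859 − 801)² / 801 = 4.1998

4.200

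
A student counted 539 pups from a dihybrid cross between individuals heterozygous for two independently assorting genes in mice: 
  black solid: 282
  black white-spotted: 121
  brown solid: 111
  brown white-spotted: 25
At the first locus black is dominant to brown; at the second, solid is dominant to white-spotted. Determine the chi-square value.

8.631

A dihybrid F₂ with independent assortment and complete dominance at both loci gives a 9:3:3:1 phenotypic ratio.
Under the 9:3:3:1 hypothesis (Σ ratio = 16, N = 539):
  black solid: 539 × 9/16 = 303.1875
  black white-spotted: 539 × 3/16 = 101.0625
  brown solid: 539 × 3/16 = 101.0625
  brown white-spotted: 539 × 1/16 = 33.6875
χ² = Σ (O − E)² / E
  black solid: (282 − 303.1875)² / 303.1875 = 1.4806
  black white-spotted: (121 − 101.0625)² / 101.0625 = 3.9332
  brown solid: (111 − 101.0625)² / 101.0625 = 0.9772
  brown white-spotted: (25 − 33.6875)² / 33.6875 = 2.2404
χ² = 1.4806 + 3.9332 + 0.9772 + 2.2404 = 8.6314 ≈ 8.631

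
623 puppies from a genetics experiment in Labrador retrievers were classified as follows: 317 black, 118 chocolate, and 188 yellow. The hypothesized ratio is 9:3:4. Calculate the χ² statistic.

The 9:3:4 ratio has 16 parts, so with N = 623 the expected counts are:
  black: 623 × 9/16 = 350.4375
  chocolate: 623 × 3/16 = 116.8125
  yellow: 623 × 4/16 = 155.75
χ² = Σ (O − E)² / E
  black: (317 − 350.4375)² / 350.4375 = 3.1905
  chocolate: (118 − 116.8125)² / 116.8125 = 0.0121
  yellow: (188 − 155.75)² / 155.75 = 6.6778
χ² = 3.1905 + 0.0121 + 6.6778 = 9.8804 ≈ 9.880

9.880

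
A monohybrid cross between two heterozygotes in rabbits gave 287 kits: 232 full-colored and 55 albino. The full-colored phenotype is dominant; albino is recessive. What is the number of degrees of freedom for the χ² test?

For a monohybrid cross between heterozygotes with complete dominance, the expected phenotypic ratio is 3:1.
A goodness-of-fit test with 2 phenotype classes has df = 2 − 1 = 1.

1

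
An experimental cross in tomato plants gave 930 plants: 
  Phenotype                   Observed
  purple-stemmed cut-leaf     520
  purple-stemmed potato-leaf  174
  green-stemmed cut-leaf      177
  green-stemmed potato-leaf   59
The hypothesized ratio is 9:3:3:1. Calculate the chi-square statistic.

0.072

Total ratio parts = 16. Expected numbers out of 930:
  purple-stemmed cut-leaf: 930 × 9/16 = 523.125
  purple-stemmed potato-leaf: 930 × 3/16 = 174.375
  green-stemmed cut-leaf: 930 × 3/16 = 174.375
  green-stemmed potato-leaf: 930 × 1/16 = 58.125
χ² = Σ (O − E)² / E
  purple-stemmed cut-leaf: (520 − 523.125)² / 523.125 = 0.0187
  purple-stemmed potato-leaf: (174 − 174.375)² / 174.375 = 0.0008
  green-stemmed cut-leaf: (177 − 174.375)² / 174.375 = 0.0395
  green-stemmed potato-leaf: (59 − 58.125)² / 58.125 = 0.0132
χ² = 0.0187 + 0.0008 + 0.0395 + 0.0132 = 0.0722 ≈ 0.072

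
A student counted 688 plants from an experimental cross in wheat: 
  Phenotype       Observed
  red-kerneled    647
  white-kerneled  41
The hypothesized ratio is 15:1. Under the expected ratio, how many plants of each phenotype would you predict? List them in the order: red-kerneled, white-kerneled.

Total ratio parts = 16. Expected numbers out of 688:
  red-kerneled: 688 × 15/16 = 645
  white-kerneled: 688 × 1/16 = 43

645, 43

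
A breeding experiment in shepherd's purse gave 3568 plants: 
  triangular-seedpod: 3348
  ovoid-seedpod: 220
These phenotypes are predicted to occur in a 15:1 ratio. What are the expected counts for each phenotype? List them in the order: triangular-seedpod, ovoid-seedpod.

3345, 223

Under the 15:1 hypothesis (Σ ratio = 16, N = 3568):
  triangular-seedpod: 3568 × 15/16 = 3345
  ovoid-seedpod: 3568 × 1/16 = 223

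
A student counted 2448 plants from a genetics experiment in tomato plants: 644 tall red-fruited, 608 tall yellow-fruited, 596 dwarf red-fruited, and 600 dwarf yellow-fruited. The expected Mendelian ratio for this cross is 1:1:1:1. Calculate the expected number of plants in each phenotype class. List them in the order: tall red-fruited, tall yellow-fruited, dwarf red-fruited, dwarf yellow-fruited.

Total ratio parts = 4. Expected numbers out of 2448:
  tall red-fruited: 2448 × 1/4 = 612
  tall yellow-fruited: 2448 × 1/4 = 612
  dwarf red-fruited: 2448 × 1/4 = 612
  dwarf yellow-fruited: 2448 × 1/4 = 612

612, 612, 612, 612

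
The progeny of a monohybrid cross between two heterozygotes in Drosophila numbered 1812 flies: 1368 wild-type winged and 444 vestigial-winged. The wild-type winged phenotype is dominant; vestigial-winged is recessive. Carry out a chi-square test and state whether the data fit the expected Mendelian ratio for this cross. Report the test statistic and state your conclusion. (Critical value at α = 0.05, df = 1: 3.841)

For a monohybrid cross between heterozygotes with complete dominance, the expected phenotypic ratio is 3:1.
Under the 3:1 hypothesis (Σ ratio = 4, N = 1812):
  wild-type winged: 1812 × 3/4 = 1359
  vestigial-winged: 1812 × 1/4 = 453
χ² = Σ (O − E)² / E
  wild-type winged: (1368 − 1359)² / 1359 = 0.0596
  vestigial-winged: (444 − 453)² / 453 = 0.1788
χ² = 0.0596 + 0.1788 = 0.2384 ≈ 0.238
Degrees of freedom = 2 − 1 = 1; critical value at α = 0.05 is 3.841.
Since 0.238 < 3.841, we fail to reject the null hypothesis — the data are consistent with the 3:1 ratio.

0.238; consistent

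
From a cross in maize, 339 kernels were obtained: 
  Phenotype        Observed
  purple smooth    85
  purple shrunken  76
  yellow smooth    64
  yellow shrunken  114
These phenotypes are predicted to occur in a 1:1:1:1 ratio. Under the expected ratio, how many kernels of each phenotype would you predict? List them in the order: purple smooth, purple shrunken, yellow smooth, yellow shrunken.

84.75, 84.75, 84.75, 84.75

The 1:1:1:1 ratio has 4 parts, so with N = 339 the expected counts are:
  purple smooth: 339 × 1/4 = 84.75
  purple shrunken: 339 × 1/4 = 84.75
  yellow smooth: 339 × 1/4 = 84.75
  yellow shrunken: 339 × 1/4 = 84.75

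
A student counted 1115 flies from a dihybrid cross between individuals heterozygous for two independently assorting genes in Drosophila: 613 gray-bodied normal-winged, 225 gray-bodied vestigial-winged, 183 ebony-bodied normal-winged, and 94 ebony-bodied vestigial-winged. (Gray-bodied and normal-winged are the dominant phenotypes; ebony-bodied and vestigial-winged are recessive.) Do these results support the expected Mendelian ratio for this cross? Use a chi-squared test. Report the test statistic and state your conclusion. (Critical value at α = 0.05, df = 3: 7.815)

13.267; not consistent

A dihybrid F₂ with independent assortment and complete dominance at both loci gives a 9:3:3:1 phenotypic ratio.
The 9:3:3:1 ratio has 16 parts, so with N = 1115 the expected counts are:
  gray-bodied normal-winged: 1115 × 9/16 = 627.1875
  gray-bodied vestigial-winged: 1115 × 3/16 = 209.0625
  ebony-bodied normal-winged: 1115 × 3/16 = 209.0625
  ebony-bodied vestigial-winged: 1115 × 1/16 = 69.6875
χ² = Σ (O − E)² / E
  gray-bodied normal-winged: (613 − 627.1875)² / 627.1875 = 0.3209
  gray-bodied vestigial-winged: (225 − 209.0625)² / 209.0625 = 1.2150
  ebony-bodied normal-winged: (183 − 209.0625)² / 209.0625 = 3.2490
  ebony-bodied vestigial-winged: (94 − 69.6875)² / 69.6875 = 8.4821
χ² = 0.3209 + 1.2150 + 3.2490 + 8.4821 = 13.267
Degrees of freedom = 4 − 1 = 3; critical value at α = 0.05 is 7.815.
Since 13.267 > 7.815, we reject the null hypothesis — the data do not fit the 9:3:3:1 ratio.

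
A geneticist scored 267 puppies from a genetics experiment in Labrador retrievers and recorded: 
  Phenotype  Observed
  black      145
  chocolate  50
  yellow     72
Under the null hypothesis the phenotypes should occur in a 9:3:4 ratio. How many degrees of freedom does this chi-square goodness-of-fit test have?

A goodness-of-fit test with 3 phenotype classes has df = 3 − 1 = 2.

2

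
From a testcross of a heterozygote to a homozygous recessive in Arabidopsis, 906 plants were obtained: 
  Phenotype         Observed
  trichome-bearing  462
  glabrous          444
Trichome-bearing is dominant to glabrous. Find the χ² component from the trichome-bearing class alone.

A testcross of a heterozygote (Aa × aa) gives a 1:1 phenotypic ratio.
The 1:1 ratio has 2 parts, so with N = 906 the expected counts are:
  trichome-bearing: 906 × 1/2 = 453
  glabrous: 906 × 1/2 = 453
Contribution of trichome-bearing: (462 − 453)² / 453 = 0.1788

0.179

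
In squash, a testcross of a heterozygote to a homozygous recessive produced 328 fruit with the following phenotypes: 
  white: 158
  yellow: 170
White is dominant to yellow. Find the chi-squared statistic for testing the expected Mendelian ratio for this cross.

0.439

A testcross of a heterozygote (Aa × aa) gives a 1:1 phenotypic ratio.
Total ratio parts = 2. Expected numbers out of 328:
  white: 328 × 1/2 = 164
  yellow: 328 × 1/2 = 164
χ² = Σ (O − E)² / E
  white: (158 − 164)² / 164 = 0.2195
  yellow: (170 − 164)² / 164 = 0.2195
χ² = 0.2195 + 0.2195 = 0.439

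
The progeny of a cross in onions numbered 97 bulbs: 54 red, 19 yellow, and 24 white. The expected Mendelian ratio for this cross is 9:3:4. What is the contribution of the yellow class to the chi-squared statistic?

0.036

Under the 9:3:4 hypothesis (Σ ratio = 16, N = 97):
  red: 97 × 9/16 = 54.5625
  yellow: 97 × 3/16 = 18.1875
  white: 97 × 4/16 = 24.25
Contribution of yellow: (19 − 18.1875)² / 18.1875 = 0.0363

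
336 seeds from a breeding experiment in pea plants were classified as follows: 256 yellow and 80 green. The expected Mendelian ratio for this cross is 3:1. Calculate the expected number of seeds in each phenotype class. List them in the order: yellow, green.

252, 84

Total ratio parts = 4. Expected numbers out of 336:
  yellow: 336 × 3/4 = 252
  green: 336 × 1/4 = 84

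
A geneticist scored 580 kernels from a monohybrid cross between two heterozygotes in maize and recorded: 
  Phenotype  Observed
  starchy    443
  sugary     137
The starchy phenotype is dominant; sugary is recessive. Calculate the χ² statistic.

0.589

For a monohybrid cross between heterozygotes with complete dominance, the expected phenotypic ratio is 3:1.
Under the 3:1 hypothesis (Σ ratio = 4, N = 580):
  starchy: 580 × 3/4 = 435
  sugary: 580 × 1/4 = 145
χ² = Σ (O − E)² / E
  starchy: (443 − 435)² / 435 = 0.1471
  sugary: (137 − 145)² / 145 = 0.4414
χ² = 0.1471 + 0.4414 = 0.5885 ≈ 0.589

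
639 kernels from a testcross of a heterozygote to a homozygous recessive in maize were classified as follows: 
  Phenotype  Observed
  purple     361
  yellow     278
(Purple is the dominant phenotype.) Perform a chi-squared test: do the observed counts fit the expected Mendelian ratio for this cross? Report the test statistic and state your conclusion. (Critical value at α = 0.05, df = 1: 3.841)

10.781; not consistent

A testcross of a heterozygote (Aa × aa) gives a 1:1 phenotypic ratio.
The 1:1 ratio has 2 parts, so with N = 639 the expected counts are:
  purple: 639 × 1/2 = 319.5
  yellow: 639 × 1/2 = 319.5
χ² = Σ (O − E)² / E
  purple: (361 − 319.5)² / 319.5 = 5.3905
  yellow: (278 − 319.5)² / 319.5 = 5.3905
χ² = 5.3905 + 5.3905 = 10.781
Degrees of freedom = 2 − 1 = 1; critical value at α = 0.05 is 3.841.
Since 10.781 > 3.841, we reject the null hypothesis — the data do not fit the 1:1 ratio.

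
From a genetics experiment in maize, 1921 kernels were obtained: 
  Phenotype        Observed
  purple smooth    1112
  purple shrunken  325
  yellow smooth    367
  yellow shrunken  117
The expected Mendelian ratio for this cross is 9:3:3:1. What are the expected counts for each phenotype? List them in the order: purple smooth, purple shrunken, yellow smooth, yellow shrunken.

1080.5625, 360.1875, 360.1875, 120.0625

Total ratio parts = 16. Expected numbers out of 1921:
  purple smooth: 1921 × 9/16 = 1080.5625
  purple shrunken: 1921 × 3/16 = 360.1875
  yellow smooth: 1921 × 3/16 = 360.1875
  yellow shrunken: 1921 × 1/16 = 120.0625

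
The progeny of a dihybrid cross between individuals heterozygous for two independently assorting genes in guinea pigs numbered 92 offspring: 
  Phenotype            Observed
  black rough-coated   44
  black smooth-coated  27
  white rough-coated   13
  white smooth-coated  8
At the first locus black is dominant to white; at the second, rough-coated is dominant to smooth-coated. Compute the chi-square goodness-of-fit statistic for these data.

8.599

A dihybrid F₂ with independent assortment and complete dominance at both loci gives a 9:3:3:1 phenotypic ratio.
Expected counts for N = 92 under a 9:3:3:1 ratio (total parts = 16):
  black rough-coated: 92 × 9/16 = 51.75
  black smooth-coated: 92 × 3/16 = 17.25
  white rough-coated: 92 × 3/16 = 17.25
  white smooth-coated: 92 × 1/16 = 5.75
χ² = Σ (O − E)² / E
  black rough-coated: (44 − 51.75)² / 51.75 = 1.1606
  black smooth-coated: (27 − 17.25)² / 17.25 = 5.5109
  white rough-coated: (13 − 17.25)² / 17.25 = 1.0471
  white smooth-coated: (8 − 5.75)² / 5.75 = 0.8804
χ² = 1.1606 + 5.5109 + 1.0471 + 0.8804 = 8.599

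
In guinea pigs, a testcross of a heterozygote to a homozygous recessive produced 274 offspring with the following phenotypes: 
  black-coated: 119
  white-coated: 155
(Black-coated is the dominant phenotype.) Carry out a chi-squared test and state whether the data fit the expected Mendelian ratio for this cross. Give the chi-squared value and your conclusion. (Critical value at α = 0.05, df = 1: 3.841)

4.730; not consistent

A testcross of a heterozygote (Aa × aa) gives a 1:1 phenotypic ratio.
Total ratio parts = 2. Expected numbers out of 274:
  black-coated: 274 × 1/2 = 137
  white-coated: 274 × 1/2 = 137
χ² = Σ (O − E)² / E
  black-coated: (119 − 137)² / 137 = 2.3650
  white-coated: (155 − 137)² / 137 = 2.3650
χ² = 2.3650 + 2.3650 = 4.730
Degrees of freedom = 2 − 1 = 1; critical value at α = 0.05 is 3.841.
Since 4.730 > 3.841, we reject the null hypothesis — the data do not fit the 1:1 ratio.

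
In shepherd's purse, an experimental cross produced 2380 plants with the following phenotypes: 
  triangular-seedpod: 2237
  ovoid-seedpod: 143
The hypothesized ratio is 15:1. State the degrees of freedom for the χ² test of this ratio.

1

A goodness-of-fit test with 2 phenotype classes has df = 2 − 1 = 1.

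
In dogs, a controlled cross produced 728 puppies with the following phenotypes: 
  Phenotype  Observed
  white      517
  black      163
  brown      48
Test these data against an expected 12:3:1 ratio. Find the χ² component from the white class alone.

Total ratio parts = 16. Expected numbers out of 728:
  white: 728 × 12/16 = 546
  black: 728 × 3/16 = 136.5
  brown: 728 × 1/16 = 45.5
Contribution of white: (517 − 546)² / 546 = 1.5403

1.540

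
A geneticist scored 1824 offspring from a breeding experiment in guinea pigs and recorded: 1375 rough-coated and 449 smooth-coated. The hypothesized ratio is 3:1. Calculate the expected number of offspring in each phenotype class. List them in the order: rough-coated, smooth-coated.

1368, 456

The 3:1 ratio has 4 parts, so with N = 1824 the expected counts are:
  rough-coated: 1824 × 3/4 = 1368
  smooth-coated: 1824 × 1/4 = 456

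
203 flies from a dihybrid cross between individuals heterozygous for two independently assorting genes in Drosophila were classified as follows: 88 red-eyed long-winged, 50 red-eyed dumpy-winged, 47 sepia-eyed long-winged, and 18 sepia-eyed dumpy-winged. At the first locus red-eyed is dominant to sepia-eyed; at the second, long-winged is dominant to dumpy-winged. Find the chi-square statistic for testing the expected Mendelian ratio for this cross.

A dihybrid F₂ with independent assortment and complete dominance at both loci gives a 9:3:3:1 phenotypic ratio.
The 9:3:3:1 ratio has 16 parts, so with N = 203 the expected counts are:
  red-eyed long-winged: 203 × 9/16 = 114.1875
  red-eyed dumpy-winged: 203 × 3/16 = 38.0625
  sepia-eyed long-winged: 203 × 3/16 = 38.0625
  sepia-eyed dumpy-winged: 203 × 1/16 = 12.6875
χ² = Σ (O − E)² / E
  red-eyed long-winged: (88 − 114.1875)² / 114.1875 = 6.0058
  red-eyed dumpy-winged: (50 − 38.0625)² / 38.0625 = 3.7439
  sepia-eyed long-winged: (47 − 38.0625)² / 38.0625 = 2.0986
  sepia-eyed dumpy-winged: (18 − 12.6875)² / 12.6875 = 2.2244
χ² = 6.0058 + 3.7439 + 2.0986 + 2.2244 = 14.0727 ≈ 14.073

14.073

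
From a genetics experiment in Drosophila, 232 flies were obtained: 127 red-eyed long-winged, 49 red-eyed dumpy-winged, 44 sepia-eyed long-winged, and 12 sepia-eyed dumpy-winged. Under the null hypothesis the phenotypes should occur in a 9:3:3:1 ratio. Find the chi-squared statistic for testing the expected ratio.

Under the 9:3:3:1 hypothesis (Σ ratio = 16, N = 232):
  red-eyed long-winged: 232 × 9/16 = 130.5
  red-eyed dumpy-winged: 232 × 3/16 = 43.5
  sepia-eyed long-winged: 232 × 3/16 = 43.5
  sepia-eyed dumpy-winged: 232 × 1/16 = 14.5
χ² = Σ (O − E)² / E
  red-eyed long-winged: (127 − 130.5)² / 130.5 = 0.0939
  red-eyed dumpy-winged: (49 − 43.5)² / 43.5 = 0.6954
  sepia-eyed long-winged: (44 − 43.5)² / 43.5 = 0.0057
  sepia-eyed dumpy-winged: (12 − 14.5)² / 14.5 = 0.4310
χ² = 0.0939 + 0.6954 + 0.0057 + 0.4310 = 1.226

1.226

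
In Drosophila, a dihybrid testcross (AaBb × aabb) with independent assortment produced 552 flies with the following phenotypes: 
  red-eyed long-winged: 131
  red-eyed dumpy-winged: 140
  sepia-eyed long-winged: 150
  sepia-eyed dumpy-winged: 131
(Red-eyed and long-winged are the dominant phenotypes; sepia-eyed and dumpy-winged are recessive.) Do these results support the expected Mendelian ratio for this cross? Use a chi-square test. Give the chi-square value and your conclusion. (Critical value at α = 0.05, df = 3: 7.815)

A dihybrid testcross with independent assortment gives a 1:1:1:1 ratio.
Expected counts for N = 552 under a 1:1:1:1 ratio (total parts = 4):
  red-eyed long-winged: 552 × 1/4 = 138
  red-eyed dumpy-winged: 552 × 1/4 = 138
  sepia-eyed long-winged: 552 × 1/4 = 138
  sepia-eyed dumpy-winged: 552 × 1/4 = 138
χ² = Σ (O − E)² / E
  red-eyed long-winged: (131 − 138)² / 138 = 0.3551
  red-eyed dumpy-winged: (140 − 138)² / 138 = 0.0290
  sepia-eyed long-winged: (150 − 138)² / 138 = 1.0435
  sepia-eyed dumpy-winged: (131 − 138)² / 138 = 0.3551
χ² = 0.3551 + 0.0290 + 1.0435 + 0.3551 = 1.7827 ≈ 1.783
Degrees of freedom = 4 − 1 = 3; critical value at α = 0.05 is 7.815.
Since 1.783 < 7.815, we fail to reject the null hypothesis — the data are consistent with the 1:1:1:1 ratio.

1.783; consistent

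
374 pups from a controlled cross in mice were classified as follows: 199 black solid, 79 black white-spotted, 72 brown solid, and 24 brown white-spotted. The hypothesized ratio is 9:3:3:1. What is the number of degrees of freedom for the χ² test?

A goodness-of-fit test with 4 phenotype classes has df = 4 − 1 = 3.

3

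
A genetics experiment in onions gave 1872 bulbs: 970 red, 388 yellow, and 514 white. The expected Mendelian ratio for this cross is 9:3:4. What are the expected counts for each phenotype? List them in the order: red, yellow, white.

1053, 351, 468

Expected counts for N = 1872 under a 9:3:4 ratio (total parts = 16):
  red: 1872 × 9/16 = 1053
  yellow: 1872 × 3/16 = 351
  white: 1872 × 4/16 = 468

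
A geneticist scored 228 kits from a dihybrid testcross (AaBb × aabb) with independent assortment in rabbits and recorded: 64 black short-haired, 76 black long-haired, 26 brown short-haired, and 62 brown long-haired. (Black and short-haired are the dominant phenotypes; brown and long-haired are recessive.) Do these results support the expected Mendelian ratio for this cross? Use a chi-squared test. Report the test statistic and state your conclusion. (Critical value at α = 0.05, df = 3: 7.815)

24.491; not consistent

A dihybrid testcross with independent assortment gives a 1:1:1:1 ratio.
The 1:1:1:1 ratio has 4 parts, so with N = 228 the expected counts are:
  black short-haired: 228 × 1/4 = 57
  black long-haired: 228 × 1/4 = 57
  brown short-haired: 228 × 1/4 = 57
  brown long-haired: 228 × 1/4 = 57
χ² = Σ (O − E)² / E
  black short-haired: (64 − 57)² / 57 = 0.8596
  black long-haired: (76 − 57)² / 57 = 6.3333
  brown short-haired: (26 − 57)² / 57 = 16.8596
  brown long-haired: (62 − 57)² / 57 = 0.4386
χ² = 0.8596 + 6.3333 + 16.8596 + 0.4386 = 24.4911 ≈ 24.491
Degrees of freedom = 4 − 1 = 3; critical value at α = 0.05 is 7.815.
Since 24.491 > 7.815, we reject the null hypothesis — the data do not fit the 1:1:1:1 ratio.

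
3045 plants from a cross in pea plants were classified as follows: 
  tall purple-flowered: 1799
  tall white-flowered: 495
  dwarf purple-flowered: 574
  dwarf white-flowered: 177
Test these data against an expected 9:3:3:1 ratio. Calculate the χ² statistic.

Total ratio parts = 16. Expected numbers out of 3045:
  tall purple-flowered: 3045 × 9/16 = 1712.8125
  tall white-flowered: 3045 × 3/16 = 570.9375
  dwarf purple-flowered: 3045 × 3/16 = 570.9375
  dwarf white-flowered: 3045 × 1/16 = 190.3125
χ² = Σ (O − E)² / E
  tall purple-flowered: (1799 − 1712.8125)² / 1712.8125 = 4.3369
  tall white-flowered: (495 − 570.9375)² / 570.9375 = 10.1001
  dwarf purple-flowered: (574 − 570.9375)² / 570.9375 = 0.0164
  dwarf white-flowered: (177 − 190.3125)² / 190.3125 = 0.9312
χ² = 4.3369 + 10.1001 + 0.0164 + 0.9312 = 15.3846 ≈ 15.385

15.385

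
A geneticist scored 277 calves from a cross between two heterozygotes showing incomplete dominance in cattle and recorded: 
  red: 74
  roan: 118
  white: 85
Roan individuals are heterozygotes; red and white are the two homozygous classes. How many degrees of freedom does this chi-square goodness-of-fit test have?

With incomplete dominance, a heterozygote × heterozygote cross gives a 1:2:1 phenotypic ratio.
A goodness-of-fit test with 3 phenotype classes has df = 3 − 1 = 2.

2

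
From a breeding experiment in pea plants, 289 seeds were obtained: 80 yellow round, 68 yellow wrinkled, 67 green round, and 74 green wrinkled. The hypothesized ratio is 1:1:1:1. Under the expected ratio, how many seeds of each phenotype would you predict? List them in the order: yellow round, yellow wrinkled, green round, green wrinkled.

The 1:1:1:1 ratio has 4 parts, so with N = 289 the expected counts are:
  yellow round: 289 × 1/4 = 72.25
  yellow wrinkled: 289 × 1/4 = 72.25
  green round: 289 × 1/4 = 72.25
  green wrinkled: 289 × 1/4 = 72.25

72.25, 72.25, 72.25, 72.25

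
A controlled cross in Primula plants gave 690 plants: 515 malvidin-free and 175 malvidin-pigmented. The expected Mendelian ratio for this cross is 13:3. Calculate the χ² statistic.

The 13:3 ratio has 16 parts, so with N = 690 the expected counts are:
  malvidin-free: 690 × 13/16 = 560.625
  malvidin-pigmented: 690 × 3/16 = 129.375
χ² = Σ (O − E)² / E
  malvidin-free: (515 − 560.625)² / 560.625 = 3.7131
  malvidin-pigmented: (175 − 129.375)² / 129.375 = 16.0900
χ² = 3.7131 + 16.0900 = 19.8031 ≈ 19.803

19.803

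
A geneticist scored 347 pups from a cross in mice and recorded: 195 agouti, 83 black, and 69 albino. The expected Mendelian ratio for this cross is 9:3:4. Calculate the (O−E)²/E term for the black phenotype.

4.945

The 9:3:4 ratio has 16 parts, so with N = 347 the expected counts are:
  agouti: 347 × 9/16 = 195.1875
  black: 347 × 3/16 = 65.0625
  albino: 347 × 4/16 = 86.75
Contribution of black: (83 − 65.0625)² / 65.0625 = 4.9453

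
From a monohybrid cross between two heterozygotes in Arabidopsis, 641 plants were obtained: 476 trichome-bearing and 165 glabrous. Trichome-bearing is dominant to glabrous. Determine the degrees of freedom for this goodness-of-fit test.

1

For a monohybrid cross between heterozygotes with complete dominance, the expected phenotypic ratio is 3:1.
A goodness-of-fit test with 2 phenotype classes has df = 2 − 1 = 1.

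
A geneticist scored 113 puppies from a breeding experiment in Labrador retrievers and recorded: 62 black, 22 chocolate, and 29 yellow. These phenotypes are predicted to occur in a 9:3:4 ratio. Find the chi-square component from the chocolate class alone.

0.031

Under the 9:3:4 hypothesis (Σ ratio = 16, N = 113):
  black: 113 × 9/16 = 63.5625
  chocolate: 113 × 3/16 = 21.1875
  yellow: 113 × 4/16 = 28.25
Contribution of chocolate: (22 − 21.1875)² / 21.1875 = 0.0312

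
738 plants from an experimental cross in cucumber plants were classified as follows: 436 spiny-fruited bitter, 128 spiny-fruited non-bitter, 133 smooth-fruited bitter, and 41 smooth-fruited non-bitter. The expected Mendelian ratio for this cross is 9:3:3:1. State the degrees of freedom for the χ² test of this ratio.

3

A goodness-of-fit test with 4 phenotype classes has df = 4 − 1 = 3.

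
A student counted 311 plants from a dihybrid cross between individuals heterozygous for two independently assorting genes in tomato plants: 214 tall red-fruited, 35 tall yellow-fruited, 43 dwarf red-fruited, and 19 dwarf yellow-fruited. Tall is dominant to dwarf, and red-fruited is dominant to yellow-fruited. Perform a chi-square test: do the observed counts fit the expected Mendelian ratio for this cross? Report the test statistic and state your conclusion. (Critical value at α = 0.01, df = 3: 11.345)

A dihybrid F₂ with independent assortment and complete dominance at both loci gives a 9:3:3:1 phenotypic ratio.
Under the 9:3:3:1 hypothesis (Σ ratio = 16, N = 311):
  tall red-fruited: 311 × 9/16 = 174.9375
  tall yellow-fruited: 311 × 3/16 = 58.3125
  dwarf red-fruited: 311 × 3/16 = 58.3125
  dwarf yellow-fruited: 311 × 1/16 = 19.4375
χ² = Σ (O − E)² / E
  tall red-fruited: (214 − 174.9375)² / 174.9375 = 8.7224
  tall yellow-fruited: (35 − 58.3125)² / 58.3125 = 9.3200
  dwarf red-fruited: (43 − 58.3125)² / 58.3125 = 4.0210
  dwarf yellow-fruited: (19 − 19.4375)² / 19.4375 = 0.0098
χ² = 8.7224 + 9.3200 + 4.0210 + 0.0098 = 22.0732 ≈ 22.073
Degrees of freedom = 4 − 1 = 3; critical value at α = 0.01 is 11.345.
Since 22.073 > 11.345, we reject the null hypothesis — the data do not fit the 9:3:3:1 ratio.

22.073; not consistent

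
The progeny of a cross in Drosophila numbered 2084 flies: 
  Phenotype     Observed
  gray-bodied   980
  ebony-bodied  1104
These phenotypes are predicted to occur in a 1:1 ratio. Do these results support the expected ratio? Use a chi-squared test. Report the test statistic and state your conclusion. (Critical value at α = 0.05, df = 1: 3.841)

7.378; not consistent

Expected counts for N = 2084 under a 1:1 ratio (total parts = 2):
  gray-bodied: 2084 × 1/2 = 1042
  ebony-bodied: 2084 × 1/2 = 1042
χ² = Σ (O − E)² / E
  gray-bodied: (980 − 1042)² / 1042 = 3.6891
  ebony-bodied: (1104 − 1042)² / 1042 = 3.6891
χ² = 3.6891 + 3.6891 = 7.3782 ≈ 7.378
Degrees of freedom = 2 − 1 = 1; critical value at α = 0.05 is 3.841.
Since 7.378 > 3.841, we reject the null hypothesis — the data do not fit the 1:1 ratio.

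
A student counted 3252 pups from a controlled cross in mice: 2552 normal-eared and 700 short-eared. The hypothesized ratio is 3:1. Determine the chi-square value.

Under the 3:1 hypothesis (Σ ratio = 4, N = 3252):
  normal-eared: 3252 × 3/4 = 2439
  short-eared: 3252 × 1/4 = 813
χ² = Σ (O − E)² / E
  normal-eared: (2552 − 2439)² / 2439 = 5.2353
  short-eared: (700 − 813)² / 813 = 15.7060
χ² = 5.2353 + 15.7060 = 20.9413 ≈ 20.941

20.941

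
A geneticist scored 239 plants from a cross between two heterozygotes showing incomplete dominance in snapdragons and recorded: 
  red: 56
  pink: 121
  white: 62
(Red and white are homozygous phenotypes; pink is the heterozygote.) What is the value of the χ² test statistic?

With incomplete dominance, a heterozygote × heterozygote cross gives a 1:2:1 phenotypic ratio.
Total ratio parts = 4. Expected numbers out of 239:
  red: 239 × 1/4 = 59.75
  pink: 239 × 2/4 = 119.5
  white: 239 × 1/4 = 59.75
χ² = Σ (O − E)² / E
  red: (56 − 59.75)² / 59.75 = 0.2354
  pink: (121 − 119.5)² / 119.5 = 0.0188
  white: (62 − 59.75)² / 59.75 = 0.0847
χ² = 0.2354 + 0.0188 + 0.0847 = 0.3389 ≈ 0.339

0.339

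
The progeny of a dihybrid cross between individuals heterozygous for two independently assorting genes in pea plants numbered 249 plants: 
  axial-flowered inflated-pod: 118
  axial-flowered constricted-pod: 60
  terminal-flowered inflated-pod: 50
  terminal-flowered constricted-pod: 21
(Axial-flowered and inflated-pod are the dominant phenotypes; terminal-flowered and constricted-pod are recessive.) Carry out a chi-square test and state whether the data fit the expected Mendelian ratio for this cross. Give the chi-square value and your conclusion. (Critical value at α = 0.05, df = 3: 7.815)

9.406; not consistent

A dihybrid F₂ with independent assortment and complete dominance at both loci gives a 9:3:3:1 phenotypic ratio.
The 9:3:3:1 ratio has 16 parts, so with N = 249 the expected counts are:
  axial-flowered inflated-pod: 249 × 9/16 = 140.0625
  axial-flowered constricted-pod: 249 × 3/16 = 46.6875
  terminal-flowered inflated-pod: 249 × 3/16 = 46.6875
  terminal-flowered constricted-pod: 249 × 1/16 = 15.5625
χ² = Σ (O − E)² / E
  axial-flowered inflated-pod: (118 − 140.0625)² / 140.0625 = 3.4753
  axial-flowered constricted-pod: (60 − 46.6875)² / 46.6875 = 3.7959
  terminal-flowered inflated-pod: (50 − 46.6875)² / 46.6875 = 0.2350
  terminal-flowered constricted-pod: (21 − 15.5625)² / 15.5625 = 1.8998
χ² = 3.4753 + 3.7959 + 0.2350 + 1.8998 = 9.406
Degrees of freedom = 4 − 1 = 3; critical value at α = 0.05 is 7.815.
Since 9.406 > 7.815, we reject the null hypothesis — the data do not fit the 9:3:3:1 ratio.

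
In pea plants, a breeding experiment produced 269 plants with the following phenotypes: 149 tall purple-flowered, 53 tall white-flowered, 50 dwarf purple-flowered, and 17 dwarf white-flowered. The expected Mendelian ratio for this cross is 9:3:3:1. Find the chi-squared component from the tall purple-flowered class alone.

Under the 9:3:3:1 hypothesis (Σ ratio = 16, N = 269):
  tall purple-flowered: 269 × 9/16 = 151.3125
  tall white-flowered: 269 × 3/16 = 50.4375
  dwarf purple-flowered: 269 × 3/16 = 50.4375
  dwarf white-flowered: 269 × 1/16 = 16.8125
Contribution of tall purple-flowered: (149 − 151.3125)² / 151.3125 = 0.0353

0.035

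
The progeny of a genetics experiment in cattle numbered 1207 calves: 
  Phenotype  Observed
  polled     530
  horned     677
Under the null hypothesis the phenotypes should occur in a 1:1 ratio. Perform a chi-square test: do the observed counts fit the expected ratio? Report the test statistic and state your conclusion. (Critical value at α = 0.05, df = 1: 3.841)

Total ratio parts = 2. Expected numbers out of 1207:
  polled: 1207 × 1/2 = 603.5
  horned: 1207 × 1/2 = 603.5
χ² = Σ (O − E)² / E
  polled: (530 − 603.5)² / 603.5 = 8.9515
  horned: (677 − 603.5)² / 603.5 = 8.9515
χ² = 8.9515 + 8.9515 = 17.903
Degrees of freedom = 2 − 1 = 1; critical value at α = 0.05 is 3.841.
Since 17.903 > 3.841, we reject the null hypothesis — the data do not fit the 1:1 ratio.

17.903; not consistent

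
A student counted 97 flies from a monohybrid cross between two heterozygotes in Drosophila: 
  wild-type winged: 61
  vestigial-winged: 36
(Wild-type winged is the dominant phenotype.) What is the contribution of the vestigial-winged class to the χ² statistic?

5.693

For a monohybrid cross between heterozygotes with complete dominance, the expected phenotypic ratio is 3:1.
Total ratio parts = 4. Expected numbers out of 97:
  wild-type winged: 97 × 3/4 = 72.75
  vestigial-winged: 97 × 1/4 = 24.25
Contribution of vestigial-winged: (36 − 24.25)² / 24.25 = 5.6933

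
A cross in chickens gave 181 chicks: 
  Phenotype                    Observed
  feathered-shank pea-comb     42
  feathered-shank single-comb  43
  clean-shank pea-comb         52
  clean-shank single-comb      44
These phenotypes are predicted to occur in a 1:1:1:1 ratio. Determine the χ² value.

1.387

The 1:1:1:1 ratio has 4 parts, so with N = 181 the expected counts are:
  feathered-shank pea-comb: 181 × 1/4 = 45.25
  feathered-shank single-comb: 181 × 1/4 = 45.25
  clean-shank pea-comb: 181 × 1/4 = 45.25
  clean-shank single-comb: 181 × 1/4 = 45.25
χ² = Σ (O − E)² / E
  feathered-shank pea-comb: (42 − 45.25)² / 45.25 = 0.2334
  feathered-shank single-comb: (43 − 45.25)² / 45.25 = 0.1119
  clean-shank pea-comb: (52 − 45.25)² / 45.25 = 1.0069
  clean-shank single-comb: (44 − 45.25)² / 45.25 = 0.0345
χ² = 0.2334 + 0.1119 + 1.0069 + 0.0345 = 1.3867 ≈ 1.387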